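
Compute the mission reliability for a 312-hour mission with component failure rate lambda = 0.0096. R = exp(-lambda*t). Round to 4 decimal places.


lambda = 0.0096
mission_time = 312
lambda * t = 0.0096 * 312 = 2.9952
R = exp(-2.9952)
R = 0.05

0.05


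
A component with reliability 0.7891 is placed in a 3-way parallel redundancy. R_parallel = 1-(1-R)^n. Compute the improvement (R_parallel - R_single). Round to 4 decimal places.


R_single = 0.7891, n = 3
1 - R_single = 0.2109
(1 - R_single)^n = 0.2109^3 = 0.0094
R_parallel = 1 - 0.0094 = 0.9906
Improvement = 0.9906 - 0.7891
Improvement = 0.2015

0.2015


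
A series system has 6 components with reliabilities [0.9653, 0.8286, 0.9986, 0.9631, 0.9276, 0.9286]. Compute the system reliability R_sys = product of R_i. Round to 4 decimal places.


Components: [0.9653, 0.8286, 0.9986, 0.9631, 0.9276, 0.9286]
After component 1 (R=0.9653): product = 0.9653
After component 2 (R=0.8286): product = 0.7998
After component 3 (R=0.9986): product = 0.7987
After component 4 (R=0.9631): product = 0.7693
After component 5 (R=0.9276): product = 0.7136
After component 6 (R=0.9286): product = 0.6626
R_sys = 0.6626

0.6626


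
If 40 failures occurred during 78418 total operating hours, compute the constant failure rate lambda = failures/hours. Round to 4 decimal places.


failures = 40
total_hours = 78418
lambda = 40 / 78418
lambda = 0.0005

0.0005


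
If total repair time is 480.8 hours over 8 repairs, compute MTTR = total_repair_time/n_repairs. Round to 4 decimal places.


total_repair_time = 480.8
n_repairs = 8
MTTR = 480.8 / 8
MTTR = 60.1

60.1


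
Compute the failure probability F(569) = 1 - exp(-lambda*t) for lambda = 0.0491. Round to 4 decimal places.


lambda = 0.0491, t = 569
lambda * t = 27.9379
exp(-27.9379) = 0.0
F(t) = 1 - 0.0
F(t) = 1.0

1.0


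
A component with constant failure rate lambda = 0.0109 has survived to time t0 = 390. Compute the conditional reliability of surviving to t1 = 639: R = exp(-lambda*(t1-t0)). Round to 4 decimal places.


lambda = 0.0109
t0 = 390, t1 = 639
t1 - t0 = 249
lambda * (t1-t0) = 0.0109 * 249 = 2.7141
R = exp(-2.7141)
R = 0.0663

0.0663


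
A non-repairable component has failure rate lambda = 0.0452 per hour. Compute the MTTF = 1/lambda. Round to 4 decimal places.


lambda = 0.0452
MTTF = 1 / 0.0452
MTTF = 22.1239

22.1239


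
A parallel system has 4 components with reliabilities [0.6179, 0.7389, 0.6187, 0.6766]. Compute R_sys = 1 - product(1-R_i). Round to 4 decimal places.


Components: [0.6179, 0.7389, 0.6187, 0.6766]
(1 - 0.6179) = 0.3821, running product = 0.3821
(1 - 0.7389) = 0.2611, running product = 0.0998
(1 - 0.6187) = 0.3813, running product = 0.038
(1 - 0.6766) = 0.3234, running product = 0.0123
Product of (1-R_i) = 0.0123
R_sys = 1 - 0.0123 = 0.9877

0.9877


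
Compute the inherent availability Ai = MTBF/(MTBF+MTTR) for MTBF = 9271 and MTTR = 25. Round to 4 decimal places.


MTBF = 9271
MTTR = 25
MTBF + MTTR = 9296
Ai = 9271 / 9296
Ai = 0.9973

0.9973


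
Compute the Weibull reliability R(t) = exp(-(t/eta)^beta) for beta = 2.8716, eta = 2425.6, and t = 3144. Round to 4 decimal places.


beta = 2.8716, eta = 2425.6, t = 3144
t/eta = 3144 / 2425.6 = 1.2962
(t/eta)^beta = 1.2962^2.8716 = 2.1063
R(t) = exp(-2.1063)
R(t) = 0.1217

0.1217


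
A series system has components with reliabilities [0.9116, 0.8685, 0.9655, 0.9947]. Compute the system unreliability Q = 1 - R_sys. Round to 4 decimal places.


Components: [0.9116, 0.8685, 0.9655, 0.9947]
After component 1: product = 0.9116
After component 2: product = 0.7917
After component 3: product = 0.7644
After component 4: product = 0.7604
R_sys = 0.7604
Q = 1 - 0.7604 = 0.2396

0.2396


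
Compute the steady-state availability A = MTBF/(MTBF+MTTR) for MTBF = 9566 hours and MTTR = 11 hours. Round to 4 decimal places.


MTBF = 9566
MTTR = 11
MTBF + MTTR = 9577
A = 9566 / 9577
A = 0.9989

0.9989


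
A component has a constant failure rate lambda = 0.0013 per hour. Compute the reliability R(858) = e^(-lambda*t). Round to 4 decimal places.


lambda = 0.0013
t = 858
lambda * t = 1.1154
R(t) = e^(-1.1154)
R(t) = 0.3278

0.3278


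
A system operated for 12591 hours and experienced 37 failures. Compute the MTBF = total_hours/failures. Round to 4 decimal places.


total_hours = 12591
failures = 37
MTBF = 12591 / 37
MTBF = 340.2973

340.2973


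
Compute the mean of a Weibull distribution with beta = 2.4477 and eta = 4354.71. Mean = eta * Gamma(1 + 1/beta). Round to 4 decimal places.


beta = 2.4477, eta = 4354.71
1/beta = 0.4085
1 + 1/beta = 1.4085
Gamma(1.4085) = 0.8868
Mean = 4354.71 * 0.8868
Mean = 3861.8943

3861.8943


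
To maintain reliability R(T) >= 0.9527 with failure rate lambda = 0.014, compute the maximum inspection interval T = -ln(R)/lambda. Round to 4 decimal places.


R_target = 0.9527
lambda = 0.014
-ln(0.9527) = 0.0485
T = 0.0485 / 0.014
T = 3.4611

3.4611


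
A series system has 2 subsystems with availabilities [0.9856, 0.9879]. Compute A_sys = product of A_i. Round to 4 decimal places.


Subsystems: [0.9856, 0.9879]
After subsystem 1 (A=0.9856): product = 0.9856
After subsystem 2 (A=0.9879): product = 0.9737
A_sys = 0.9737

0.9737


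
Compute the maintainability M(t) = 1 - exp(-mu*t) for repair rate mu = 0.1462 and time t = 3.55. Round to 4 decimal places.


mu = 0.1462, t = 3.55
mu * t = 0.1462 * 3.55 = 0.519
exp(-0.519) = 0.5951
M(t) = 1 - 0.5951
M(t) = 0.4049

0.4049


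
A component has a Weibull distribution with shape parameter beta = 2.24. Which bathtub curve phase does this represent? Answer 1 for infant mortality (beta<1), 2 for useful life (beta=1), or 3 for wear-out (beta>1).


beta = 2.24
Compare beta to 1:
beta < 1 => infant mortality (phase 1)
beta = 1 => useful life (phase 2)
beta > 1 => wear-out (phase 3)
Since beta = 2.24, this is wear-out (increasing failure rate)
Phase = 3

3


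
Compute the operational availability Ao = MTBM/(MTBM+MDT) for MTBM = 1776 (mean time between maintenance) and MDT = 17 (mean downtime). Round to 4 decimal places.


MTBM = 1776
MDT = 17
MTBM + MDT = 1793
Ao = 1776 / 1793
Ao = 0.9905

0.9905


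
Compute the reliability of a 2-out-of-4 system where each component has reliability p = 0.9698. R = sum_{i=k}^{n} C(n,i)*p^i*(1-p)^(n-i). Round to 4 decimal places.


k = 2, n = 4, p = 0.9698
i=2: C(4,2)=6 * 0.9698^2 * 0.0302^2 = 0.0051
i=3: C(4,3)=4 * 0.9698^3 * 0.0302^1 = 0.1102
i=4: C(4,4)=1 * 0.9698^4 * 0.0302^0 = 0.8846
R = sum of terms = 0.9999

0.9999


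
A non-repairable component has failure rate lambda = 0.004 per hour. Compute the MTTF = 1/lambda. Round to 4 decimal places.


lambda = 0.004
MTTF = 1 / 0.004
MTTF = 250.0

250.0


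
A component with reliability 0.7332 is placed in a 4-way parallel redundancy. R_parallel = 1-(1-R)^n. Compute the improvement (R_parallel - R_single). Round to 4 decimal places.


R_single = 0.7332, n = 4
1 - R_single = 0.2668
(1 - R_single)^n = 0.2668^4 = 0.0051
R_parallel = 1 - 0.0051 = 0.9949
Improvement = 0.9949 - 0.7332
Improvement = 0.2617

0.2617


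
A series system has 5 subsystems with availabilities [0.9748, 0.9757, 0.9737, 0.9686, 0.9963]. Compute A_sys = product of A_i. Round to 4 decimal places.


Subsystems: [0.9748, 0.9757, 0.9737, 0.9686, 0.9963]
After subsystem 1 (A=0.9748): product = 0.9748
After subsystem 2 (A=0.9757): product = 0.9511
After subsystem 3 (A=0.9737): product = 0.9261
After subsystem 4 (A=0.9686): product = 0.897
After subsystem 5 (A=0.9963): product = 0.8937
A_sys = 0.8937

0.8937


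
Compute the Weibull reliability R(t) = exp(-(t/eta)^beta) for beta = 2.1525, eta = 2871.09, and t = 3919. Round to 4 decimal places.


beta = 2.1525, eta = 2871.09, t = 3919
t/eta = 3919 / 2871.09 = 1.365
(t/eta)^beta = 1.365^2.1525 = 1.9537
R(t) = exp(-1.9537)
R(t) = 0.1417

0.1417


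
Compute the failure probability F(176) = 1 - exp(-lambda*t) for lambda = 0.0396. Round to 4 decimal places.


lambda = 0.0396, t = 176
lambda * t = 6.9696
exp(-6.9696) = 0.0009
F(t) = 1 - 0.0009
F(t) = 0.9991

0.9991


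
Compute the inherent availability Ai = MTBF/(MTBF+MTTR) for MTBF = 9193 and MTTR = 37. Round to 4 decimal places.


MTBF = 9193
MTTR = 37
MTBF + MTTR = 9230
Ai = 9193 / 9230
Ai = 0.996

0.996


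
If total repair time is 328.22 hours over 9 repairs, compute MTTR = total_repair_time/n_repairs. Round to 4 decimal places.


total_repair_time = 328.22
n_repairs = 9
MTTR = 328.22 / 9
MTTR = 36.4689

36.4689


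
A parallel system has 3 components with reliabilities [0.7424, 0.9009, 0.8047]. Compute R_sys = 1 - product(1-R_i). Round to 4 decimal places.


Components: [0.7424, 0.9009, 0.8047]
(1 - 0.7424) = 0.2576, running product = 0.2576
(1 - 0.9009) = 0.0991, running product = 0.0255
(1 - 0.8047) = 0.1953, running product = 0.005
Product of (1-R_i) = 0.005
R_sys = 1 - 0.005 = 0.995

0.995


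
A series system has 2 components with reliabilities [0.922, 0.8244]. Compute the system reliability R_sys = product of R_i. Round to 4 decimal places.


Components: [0.922, 0.8244]
After component 1 (R=0.922): product = 0.922
After component 2 (R=0.8244): product = 0.7601
R_sys = 0.7601

0.7601


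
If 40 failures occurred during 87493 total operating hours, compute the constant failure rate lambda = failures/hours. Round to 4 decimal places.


failures = 40
total_hours = 87493
lambda = 40 / 87493
lambda = 0.0005

0.0005


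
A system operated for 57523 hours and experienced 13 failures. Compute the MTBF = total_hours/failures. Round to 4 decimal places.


total_hours = 57523
failures = 13
MTBF = 57523 / 13
MTBF = 4424.8462

4424.8462


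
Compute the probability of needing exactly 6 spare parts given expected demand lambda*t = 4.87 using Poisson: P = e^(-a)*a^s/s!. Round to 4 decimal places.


a = 4.87, s = 6
e^(-a) = e^(-4.87) = 0.0077
a^s = 4.87^6 = 13340.551
s! = 720
P = 0.0077 * 13340.551 / 720
P = 0.1422

0.1422


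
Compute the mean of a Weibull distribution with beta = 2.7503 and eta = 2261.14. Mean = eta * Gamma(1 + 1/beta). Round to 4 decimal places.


beta = 2.7503, eta = 2261.14
1/beta = 0.3636
1 + 1/beta = 1.3636
Gamma(1.3636) = 0.8899
Mean = 2261.14 * 0.8899
Mean = 2012.0987

2012.0987


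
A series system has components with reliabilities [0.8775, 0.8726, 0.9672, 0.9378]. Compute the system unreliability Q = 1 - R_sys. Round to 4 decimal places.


Components: [0.8775, 0.8726, 0.9672, 0.9378]
After component 1: product = 0.8775
After component 2: product = 0.7657
After component 3: product = 0.7406
After component 4: product = 0.6945
R_sys = 0.6945
Q = 1 - 0.6945 = 0.3055

0.3055


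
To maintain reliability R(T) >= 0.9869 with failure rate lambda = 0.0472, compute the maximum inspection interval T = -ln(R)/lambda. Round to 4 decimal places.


R_target = 0.9869
lambda = 0.0472
-ln(0.9869) = 0.0132
T = 0.0132 / 0.0472
T = 0.2794

0.2794


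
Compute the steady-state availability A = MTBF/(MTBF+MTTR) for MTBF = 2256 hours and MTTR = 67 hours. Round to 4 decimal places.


MTBF = 2256
MTTR = 67
MTBF + MTTR = 2323
A = 2256 / 2323
A = 0.9712

0.9712


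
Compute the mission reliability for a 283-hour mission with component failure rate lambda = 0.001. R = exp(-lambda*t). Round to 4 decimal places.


lambda = 0.001
mission_time = 283
lambda * t = 0.001 * 283 = 0.283
R = exp(-0.283)
R = 0.7535

0.7535


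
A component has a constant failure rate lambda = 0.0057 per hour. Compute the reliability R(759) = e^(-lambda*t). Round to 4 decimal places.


lambda = 0.0057
t = 759
lambda * t = 4.3263
R(t) = e^(-4.3263)
R(t) = 0.0132

0.0132


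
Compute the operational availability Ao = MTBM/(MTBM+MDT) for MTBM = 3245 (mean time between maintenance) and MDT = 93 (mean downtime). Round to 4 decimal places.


MTBM = 3245
MDT = 93
MTBM + MDT = 3338
Ao = 3245 / 3338
Ao = 0.9721

0.9721


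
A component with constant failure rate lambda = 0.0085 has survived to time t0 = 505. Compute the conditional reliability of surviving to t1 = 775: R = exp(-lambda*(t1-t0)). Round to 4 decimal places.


lambda = 0.0085
t0 = 505, t1 = 775
t1 - t0 = 270
lambda * (t1-t0) = 0.0085 * 270 = 2.295
R = exp(-2.295)
R = 0.1008

0.1008


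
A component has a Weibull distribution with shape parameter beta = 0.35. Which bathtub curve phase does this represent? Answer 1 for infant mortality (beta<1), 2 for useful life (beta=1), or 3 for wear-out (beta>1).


beta = 0.35
Compare beta to 1:
beta < 1 => infant mortality (phase 1)
beta = 1 => useful life (phase 2)
beta > 1 => wear-out (phase 3)
Since beta = 0.35, this is infant mortality (decreasing failure rate)
Phase = 1

1


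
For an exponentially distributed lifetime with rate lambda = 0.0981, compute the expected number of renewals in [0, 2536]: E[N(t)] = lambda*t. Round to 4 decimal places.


lambda = 0.0981
t = 2536
E[N(t)] = lambda * t
E[N(t)] = 0.0981 * 2536
E[N(t)] = 248.7816

248.7816


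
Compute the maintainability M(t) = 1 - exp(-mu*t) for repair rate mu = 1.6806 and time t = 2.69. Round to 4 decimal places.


mu = 1.6806, t = 2.69
mu * t = 1.6806 * 2.69 = 4.5208
exp(-4.5208) = 0.0109
M(t) = 1 - 0.0109
M(t) = 0.9891

0.9891


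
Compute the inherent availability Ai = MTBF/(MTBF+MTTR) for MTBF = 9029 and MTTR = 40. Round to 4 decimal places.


MTBF = 9029
MTTR = 40
MTBF + MTTR = 9069
Ai = 9029 / 9069
Ai = 0.9956

0.9956


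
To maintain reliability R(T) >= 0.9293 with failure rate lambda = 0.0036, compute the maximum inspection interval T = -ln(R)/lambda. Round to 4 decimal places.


R_target = 0.9293
lambda = 0.0036
-ln(0.9293) = 0.0733
T = 0.0733 / 0.0036
T = 20.3677

20.3677


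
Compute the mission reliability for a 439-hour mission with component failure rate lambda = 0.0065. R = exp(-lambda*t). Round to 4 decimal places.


lambda = 0.0065
mission_time = 439
lambda * t = 0.0065 * 439 = 2.8535
R = exp(-2.8535)
R = 0.0576

0.0576


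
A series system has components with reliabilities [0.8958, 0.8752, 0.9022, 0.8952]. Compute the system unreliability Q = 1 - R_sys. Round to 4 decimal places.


Components: [0.8958, 0.8752, 0.9022, 0.8952]
After component 1: product = 0.8958
After component 2: product = 0.784
After component 3: product = 0.7073
After component 4: product = 0.6332
R_sys = 0.6332
Q = 1 - 0.6332 = 0.3668

0.3668


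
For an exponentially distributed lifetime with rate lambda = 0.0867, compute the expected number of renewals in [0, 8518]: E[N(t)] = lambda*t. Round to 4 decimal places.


lambda = 0.0867
t = 8518
E[N(t)] = lambda * t
E[N(t)] = 0.0867 * 8518
E[N(t)] = 738.5106

738.5106


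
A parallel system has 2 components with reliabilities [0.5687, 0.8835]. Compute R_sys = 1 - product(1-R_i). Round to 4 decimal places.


Components: [0.5687, 0.8835]
(1 - 0.5687) = 0.4313, running product = 0.4313
(1 - 0.8835) = 0.1165, running product = 0.0502
Product of (1-R_i) = 0.0502
R_sys = 1 - 0.0502 = 0.9498

0.9498


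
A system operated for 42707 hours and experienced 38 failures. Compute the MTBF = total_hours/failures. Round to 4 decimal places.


total_hours = 42707
failures = 38
MTBF = 42707 / 38
MTBF = 1123.8684

1123.8684


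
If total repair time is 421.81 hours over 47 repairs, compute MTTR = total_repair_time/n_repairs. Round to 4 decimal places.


total_repair_time = 421.81
n_repairs = 47
MTTR = 421.81 / 47
MTTR = 8.9747

8.9747


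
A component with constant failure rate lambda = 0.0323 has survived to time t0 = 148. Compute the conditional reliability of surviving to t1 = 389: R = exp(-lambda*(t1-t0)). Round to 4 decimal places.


lambda = 0.0323
t0 = 148, t1 = 389
t1 - t0 = 241
lambda * (t1-t0) = 0.0323 * 241 = 7.7843
R = exp(-7.7843)
R = 0.0004

0.0004


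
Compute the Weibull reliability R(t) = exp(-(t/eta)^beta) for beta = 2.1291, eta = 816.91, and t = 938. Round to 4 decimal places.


beta = 2.1291, eta = 816.91, t = 938
t/eta = 938 / 816.91 = 1.1482
(t/eta)^beta = 1.1482^2.1291 = 1.3422
R(t) = exp(-1.3422)
R(t) = 0.2613

0.2613


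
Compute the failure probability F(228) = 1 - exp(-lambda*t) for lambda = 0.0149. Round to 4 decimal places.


lambda = 0.0149, t = 228
lambda * t = 3.3972
exp(-3.3972) = 0.0335
F(t) = 1 - 0.0335
F(t) = 0.9665

0.9665


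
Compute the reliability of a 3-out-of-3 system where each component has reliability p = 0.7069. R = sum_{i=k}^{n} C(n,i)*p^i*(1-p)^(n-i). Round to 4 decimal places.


k = 3, n = 3, p = 0.7069
i=3: C(3,3)=1 * 0.7069^3 * 0.2931^0 = 0.3532
R = sum of terms = 0.3532

0.3532


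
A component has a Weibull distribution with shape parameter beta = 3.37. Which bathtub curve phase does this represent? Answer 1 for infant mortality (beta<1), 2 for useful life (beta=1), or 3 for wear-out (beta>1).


beta = 3.37
Compare beta to 1:
beta < 1 => infant mortality (phase 1)
beta = 1 => useful life (phase 2)
beta > 1 => wear-out (phase 3)
Since beta = 3.37, this is wear-out (increasing failure rate)
Phase = 3

3


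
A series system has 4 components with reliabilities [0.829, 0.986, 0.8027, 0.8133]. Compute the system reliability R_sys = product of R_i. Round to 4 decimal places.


Components: [0.829, 0.986, 0.8027, 0.8133]
After component 1 (R=0.829): product = 0.829
After component 2 (R=0.986): product = 0.8174
After component 3 (R=0.8027): product = 0.6561
After component 4 (R=0.8133): product = 0.5336
R_sys = 0.5336

0.5336


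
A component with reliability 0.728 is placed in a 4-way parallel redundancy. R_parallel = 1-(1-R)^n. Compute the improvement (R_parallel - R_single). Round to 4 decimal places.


R_single = 0.728, n = 4
1 - R_single = 0.272
(1 - R_single)^n = 0.272^4 = 0.0055
R_parallel = 1 - 0.0055 = 0.9945
Improvement = 0.9945 - 0.728
Improvement = 0.2665

0.2665


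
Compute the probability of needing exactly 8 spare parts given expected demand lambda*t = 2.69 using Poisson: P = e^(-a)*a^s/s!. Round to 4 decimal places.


a = 2.69, s = 8
e^(-a) = e^(-2.69) = 0.0679
a^s = 2.69^8 = 2741.6893
s! = 40320
P = 0.0679 * 2741.6893 / 40320
P = 0.0046

0.0046


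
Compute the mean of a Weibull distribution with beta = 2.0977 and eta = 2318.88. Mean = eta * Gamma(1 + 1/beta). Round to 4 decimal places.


beta = 2.0977, eta = 2318.88
1/beta = 0.4767
1 + 1/beta = 1.4767
Gamma(1.4767) = 0.8857
Mean = 2318.88 * 0.8857
Mean = 2053.8325

2053.8325


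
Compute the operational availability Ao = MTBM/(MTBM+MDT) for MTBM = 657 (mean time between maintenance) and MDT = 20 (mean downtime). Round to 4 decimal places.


MTBM = 657
MDT = 20
MTBM + MDT = 677
Ao = 657 / 677
Ao = 0.9705

0.9705


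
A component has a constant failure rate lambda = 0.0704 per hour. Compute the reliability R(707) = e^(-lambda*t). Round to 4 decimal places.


lambda = 0.0704
t = 707
lambda * t = 49.7728
R(t) = e^(-49.7728)
R(t) = 0.0

0.0


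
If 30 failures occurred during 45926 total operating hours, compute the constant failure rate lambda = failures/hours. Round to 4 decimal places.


failures = 30
total_hours = 45926
lambda = 30 / 45926
lambda = 0.0007

0.0007


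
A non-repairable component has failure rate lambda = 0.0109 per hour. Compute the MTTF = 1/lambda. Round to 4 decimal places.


lambda = 0.0109
MTTF = 1 / 0.0109
MTTF = 91.7431

91.7431


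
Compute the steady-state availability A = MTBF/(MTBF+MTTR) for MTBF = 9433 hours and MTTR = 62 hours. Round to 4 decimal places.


MTBF = 9433
MTTR = 62
MTBF + MTTR = 9495
A = 9433 / 9495
A = 0.9935

0.9935


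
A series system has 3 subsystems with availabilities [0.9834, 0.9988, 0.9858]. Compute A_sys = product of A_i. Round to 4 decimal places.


Subsystems: [0.9834, 0.9988, 0.9858]
After subsystem 1 (A=0.9834): product = 0.9834
After subsystem 2 (A=0.9988): product = 0.9822
After subsystem 3 (A=0.9858): product = 0.9683
A_sys = 0.9683

0.9683


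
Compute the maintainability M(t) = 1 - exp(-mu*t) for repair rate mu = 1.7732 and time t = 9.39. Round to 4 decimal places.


mu = 1.7732, t = 9.39
mu * t = 1.7732 * 9.39 = 16.6503
exp(-16.6503) = 0.0
M(t) = 1 - 0.0
M(t) = 1.0

1.0


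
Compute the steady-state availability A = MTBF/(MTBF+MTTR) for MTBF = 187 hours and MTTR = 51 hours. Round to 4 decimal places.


MTBF = 187
MTTR = 51
MTBF + MTTR = 238
A = 187 / 238
A = 0.7857

0.7857


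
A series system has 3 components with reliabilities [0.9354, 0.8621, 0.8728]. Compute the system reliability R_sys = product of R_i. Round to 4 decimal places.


Components: [0.9354, 0.8621, 0.8728]
After component 1 (R=0.9354): product = 0.9354
After component 2 (R=0.8621): product = 0.8064
After component 3 (R=0.8728): product = 0.7038
R_sys = 0.7038

0.7038


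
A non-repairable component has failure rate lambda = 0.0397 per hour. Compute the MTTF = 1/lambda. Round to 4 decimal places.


lambda = 0.0397
MTTF = 1 / 0.0397
MTTF = 25.1889

25.1889


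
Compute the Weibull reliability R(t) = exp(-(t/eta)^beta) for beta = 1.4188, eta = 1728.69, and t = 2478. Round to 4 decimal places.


beta = 1.4188, eta = 1728.69, t = 2478
t/eta = 2478 / 1728.69 = 1.4335
(t/eta)^beta = 1.4335^1.4188 = 1.6668
R(t) = exp(-1.6668)
R(t) = 0.1889

0.1889


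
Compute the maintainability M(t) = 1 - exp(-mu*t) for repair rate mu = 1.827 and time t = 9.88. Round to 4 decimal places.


mu = 1.827, t = 9.88
mu * t = 1.827 * 9.88 = 18.0508
exp(-18.0508) = 0.0
M(t) = 1 - 0.0
M(t) = 1.0

1.0


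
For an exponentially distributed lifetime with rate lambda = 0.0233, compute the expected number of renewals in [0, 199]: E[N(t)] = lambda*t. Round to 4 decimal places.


lambda = 0.0233
t = 199
E[N(t)] = lambda * t
E[N(t)] = 0.0233 * 199
E[N(t)] = 4.6367

4.6367


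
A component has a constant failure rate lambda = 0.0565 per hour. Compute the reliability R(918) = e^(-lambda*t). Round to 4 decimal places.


lambda = 0.0565
t = 918
lambda * t = 51.867
R(t) = e^(-51.867)
R(t) = 0.0

0.0


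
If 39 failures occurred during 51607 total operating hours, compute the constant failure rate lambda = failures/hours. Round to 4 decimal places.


failures = 39
total_hours = 51607
lambda = 39 / 51607
lambda = 0.0008

0.0008


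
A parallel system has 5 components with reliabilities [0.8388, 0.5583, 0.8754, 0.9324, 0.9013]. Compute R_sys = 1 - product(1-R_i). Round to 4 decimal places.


Components: [0.8388, 0.5583, 0.8754, 0.9324, 0.9013]
(1 - 0.8388) = 0.1612, running product = 0.1612
(1 - 0.5583) = 0.4417, running product = 0.0712
(1 - 0.8754) = 0.1246, running product = 0.0089
(1 - 0.9324) = 0.0676, running product = 0.0006
(1 - 0.9013) = 0.0987, running product = 0.0001
Product of (1-R_i) = 0.0001
R_sys = 1 - 0.0001 = 0.9999

0.9999


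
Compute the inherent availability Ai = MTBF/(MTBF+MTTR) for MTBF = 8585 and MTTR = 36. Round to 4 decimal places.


MTBF = 8585
MTTR = 36
MTBF + MTTR = 8621
Ai = 8585 / 8621
Ai = 0.9958

0.9958


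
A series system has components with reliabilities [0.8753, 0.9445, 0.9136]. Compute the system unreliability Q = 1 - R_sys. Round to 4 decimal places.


Components: [0.8753, 0.9445, 0.9136]
After component 1: product = 0.8753
After component 2: product = 0.8267
After component 3: product = 0.7553
R_sys = 0.7553
Q = 1 - 0.7553 = 0.2447

0.2447


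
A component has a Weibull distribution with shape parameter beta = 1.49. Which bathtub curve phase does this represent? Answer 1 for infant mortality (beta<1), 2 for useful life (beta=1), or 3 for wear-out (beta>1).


beta = 1.49
Compare beta to 1:
beta < 1 => infant mortality (phase 1)
beta = 1 => useful life (phase 2)
beta > 1 => wear-out (phase 3)
Since beta = 1.49, this is wear-out (increasing failure rate)
Phase = 3

3


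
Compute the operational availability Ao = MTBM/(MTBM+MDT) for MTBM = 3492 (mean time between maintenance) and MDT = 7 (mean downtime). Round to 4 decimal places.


MTBM = 3492
MDT = 7
MTBM + MDT = 3499
Ao = 3492 / 3499
Ao = 0.998

0.998


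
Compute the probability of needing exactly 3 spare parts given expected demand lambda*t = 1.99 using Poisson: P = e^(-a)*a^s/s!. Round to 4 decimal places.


a = 1.99, s = 3
e^(-a) = e^(-1.99) = 0.1367
a^s = 1.99^3 = 7.8806
s! = 6
P = 0.1367 * 7.8806 / 6
P = 0.1795

0.1795


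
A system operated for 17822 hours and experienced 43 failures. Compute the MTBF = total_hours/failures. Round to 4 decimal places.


total_hours = 17822
failures = 43
MTBF = 17822 / 43
MTBF = 414.4651

414.4651


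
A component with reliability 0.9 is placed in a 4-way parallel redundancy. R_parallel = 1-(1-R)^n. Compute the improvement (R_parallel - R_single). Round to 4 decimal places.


R_single = 0.9, n = 4
1 - R_single = 0.1
(1 - R_single)^n = 0.1^4 = 0.0001
R_parallel = 1 - 0.0001 = 0.9999
Improvement = 0.9999 - 0.9
Improvement = 0.0999

0.0999


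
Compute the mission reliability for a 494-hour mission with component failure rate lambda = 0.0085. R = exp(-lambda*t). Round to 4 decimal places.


lambda = 0.0085
mission_time = 494
lambda * t = 0.0085 * 494 = 4.199
R = exp(-4.199)
R = 0.015

0.015


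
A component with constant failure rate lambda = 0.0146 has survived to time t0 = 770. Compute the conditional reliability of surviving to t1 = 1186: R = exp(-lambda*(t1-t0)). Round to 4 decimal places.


lambda = 0.0146
t0 = 770, t1 = 1186
t1 - t0 = 416
lambda * (t1-t0) = 0.0146 * 416 = 6.0736
R = exp(-6.0736)
R = 0.0023

0.0023


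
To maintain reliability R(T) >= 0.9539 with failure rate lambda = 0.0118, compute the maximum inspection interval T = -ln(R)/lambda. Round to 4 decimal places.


R_target = 0.9539
lambda = 0.0118
-ln(0.9539) = 0.0472
T = 0.0472 / 0.0118
T = 3.9997

3.9997


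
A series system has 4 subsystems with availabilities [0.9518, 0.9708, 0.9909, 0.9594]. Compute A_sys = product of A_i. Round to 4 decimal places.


Subsystems: [0.9518, 0.9708, 0.9909, 0.9594]
After subsystem 1 (A=0.9518): product = 0.9518
After subsystem 2 (A=0.9708): product = 0.924
After subsystem 3 (A=0.9909): product = 0.9156
After subsystem 4 (A=0.9594): product = 0.8784
A_sys = 0.8784

0.8784


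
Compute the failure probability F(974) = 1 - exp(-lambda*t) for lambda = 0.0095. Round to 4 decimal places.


lambda = 0.0095, t = 974
lambda * t = 9.253
exp(-9.253) = 0.0001
F(t) = 1 - 0.0001
F(t) = 0.9999

0.9999


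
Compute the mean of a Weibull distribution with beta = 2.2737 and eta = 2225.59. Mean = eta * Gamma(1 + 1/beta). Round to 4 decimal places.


beta = 2.2737, eta = 2225.59
1/beta = 0.4398
1 + 1/beta = 1.4398
Gamma(1.4398) = 0.8858
Mean = 2225.59 * 0.8858
Mean = 1971.4468

1971.4468


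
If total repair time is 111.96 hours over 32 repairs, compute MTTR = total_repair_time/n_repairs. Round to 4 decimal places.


total_repair_time = 111.96
n_repairs = 32
MTTR = 111.96 / 32
MTTR = 3.4987

3.4987


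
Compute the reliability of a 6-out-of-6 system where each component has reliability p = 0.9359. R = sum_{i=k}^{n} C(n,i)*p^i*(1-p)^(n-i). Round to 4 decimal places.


k = 6, n = 6, p = 0.9359
i=6: C(6,6)=1 * 0.9359^6 * 0.0641^0 = 0.672
R = sum of terms = 0.672

0.672


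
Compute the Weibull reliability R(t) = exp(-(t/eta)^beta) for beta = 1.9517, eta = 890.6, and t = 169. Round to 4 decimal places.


beta = 1.9517, eta = 890.6, t = 169
t/eta = 169 / 890.6 = 0.1898
(t/eta)^beta = 0.1898^1.9517 = 0.039
R(t) = exp(-0.039)
R(t) = 0.9617

0.9617


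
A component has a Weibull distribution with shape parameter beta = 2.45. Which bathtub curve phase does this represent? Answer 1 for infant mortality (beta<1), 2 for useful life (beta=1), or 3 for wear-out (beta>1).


beta = 2.45
Compare beta to 1:
beta < 1 => infant mortality (phase 1)
beta = 1 => useful life (phase 2)
beta > 1 => wear-out (phase 3)
Since beta = 2.45, this is wear-out (increasing failure rate)
Phase = 3

3


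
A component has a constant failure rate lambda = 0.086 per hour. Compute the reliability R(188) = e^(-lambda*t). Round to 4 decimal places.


lambda = 0.086
t = 188
lambda * t = 16.168
R(t) = e^(-16.168)
R(t) = 0.0

0.0


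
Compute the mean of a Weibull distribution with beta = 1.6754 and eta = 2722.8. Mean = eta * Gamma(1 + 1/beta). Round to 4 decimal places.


beta = 1.6754, eta = 2722.8
1/beta = 0.5969
1 + 1/beta = 1.5969
Gamma(1.5969) = 0.8932
Mean = 2722.8 * 0.8932
Mean = 2431.9149

2431.9149


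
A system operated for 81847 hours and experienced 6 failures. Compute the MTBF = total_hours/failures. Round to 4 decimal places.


total_hours = 81847
failures = 6
MTBF = 81847 / 6
MTBF = 13641.1667

13641.1667


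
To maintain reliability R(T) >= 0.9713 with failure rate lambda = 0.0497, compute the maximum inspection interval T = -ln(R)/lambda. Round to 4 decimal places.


R_target = 0.9713
lambda = 0.0497
-ln(0.9713) = 0.0291
T = 0.0291 / 0.0497
T = 0.5859

0.5859


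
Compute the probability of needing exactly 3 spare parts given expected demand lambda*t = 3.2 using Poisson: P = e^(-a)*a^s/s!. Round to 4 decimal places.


a = 3.2, s = 3
e^(-a) = e^(-3.2) = 0.0408
a^s = 3.2^3 = 32.768
s! = 6
P = 0.0408 * 32.768 / 6
P = 0.2226

0.2226


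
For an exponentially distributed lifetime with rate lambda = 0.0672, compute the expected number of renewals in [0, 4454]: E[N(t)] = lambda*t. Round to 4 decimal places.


lambda = 0.0672
t = 4454
E[N(t)] = lambda * t
E[N(t)] = 0.0672 * 4454
E[N(t)] = 299.3088

299.3088


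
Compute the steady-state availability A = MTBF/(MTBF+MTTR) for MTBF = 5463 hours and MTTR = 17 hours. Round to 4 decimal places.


MTBF = 5463
MTTR = 17
MTBF + MTTR = 5480
A = 5463 / 5480
A = 0.9969

0.9969


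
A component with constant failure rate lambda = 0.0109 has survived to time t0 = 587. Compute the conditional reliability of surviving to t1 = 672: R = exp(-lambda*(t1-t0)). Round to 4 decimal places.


lambda = 0.0109
t0 = 587, t1 = 672
t1 - t0 = 85
lambda * (t1-t0) = 0.0109 * 85 = 0.9265
R = exp(-0.9265)
R = 0.3959

0.3959


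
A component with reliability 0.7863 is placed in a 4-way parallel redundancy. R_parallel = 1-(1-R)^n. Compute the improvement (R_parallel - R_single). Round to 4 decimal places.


R_single = 0.7863, n = 4
1 - R_single = 0.2137
(1 - R_single)^n = 0.2137^4 = 0.0021
R_parallel = 1 - 0.0021 = 0.9979
Improvement = 0.9979 - 0.7863
Improvement = 0.2116

0.2116


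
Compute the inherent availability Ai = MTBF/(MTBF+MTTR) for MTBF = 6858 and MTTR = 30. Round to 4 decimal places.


MTBF = 6858
MTTR = 30
MTBF + MTTR = 6888
Ai = 6858 / 6888
Ai = 0.9956

0.9956


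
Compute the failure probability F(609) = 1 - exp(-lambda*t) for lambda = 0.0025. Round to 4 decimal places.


lambda = 0.0025, t = 609
lambda * t = 1.5225
exp(-1.5225) = 0.2182
F(t) = 1 - 0.2182
F(t) = 0.7818

0.7818


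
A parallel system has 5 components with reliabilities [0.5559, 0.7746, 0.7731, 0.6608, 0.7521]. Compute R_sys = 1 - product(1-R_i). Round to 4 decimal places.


Components: [0.5559, 0.7746, 0.7731, 0.6608, 0.7521]
(1 - 0.5559) = 0.4441, running product = 0.4441
(1 - 0.7746) = 0.2254, running product = 0.1001
(1 - 0.7731) = 0.2269, running product = 0.0227
(1 - 0.6608) = 0.3392, running product = 0.0077
(1 - 0.7521) = 0.2479, running product = 0.0019
Product of (1-R_i) = 0.0019
R_sys = 1 - 0.0019 = 0.9981

0.9981


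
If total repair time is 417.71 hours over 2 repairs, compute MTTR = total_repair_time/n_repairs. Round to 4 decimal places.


total_repair_time = 417.71
n_repairs = 2
MTTR = 417.71 / 2
MTTR = 208.855

208.855


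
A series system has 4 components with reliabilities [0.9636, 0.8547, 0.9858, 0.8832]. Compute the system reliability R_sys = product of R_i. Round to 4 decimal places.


Components: [0.9636, 0.8547, 0.9858, 0.8832]
After component 1 (R=0.9636): product = 0.9636
After component 2 (R=0.8547): product = 0.8236
After component 3 (R=0.9858): product = 0.8119
After component 4 (R=0.8832): product = 0.7171
R_sys = 0.7171

0.7171


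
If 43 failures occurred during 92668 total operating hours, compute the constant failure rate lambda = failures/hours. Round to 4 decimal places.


failures = 43
total_hours = 92668
lambda = 43 / 92668
lambda = 0.0005

0.0005


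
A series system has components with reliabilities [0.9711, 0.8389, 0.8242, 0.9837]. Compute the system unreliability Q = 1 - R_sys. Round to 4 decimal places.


Components: [0.9711, 0.8389, 0.8242, 0.9837]
After component 1: product = 0.9711
After component 2: product = 0.8147
After component 3: product = 0.6714
After component 4: product = 0.6605
R_sys = 0.6605
Q = 1 - 0.6605 = 0.3395

0.3395


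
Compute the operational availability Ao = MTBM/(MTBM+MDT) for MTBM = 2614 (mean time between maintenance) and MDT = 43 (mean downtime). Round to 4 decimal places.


MTBM = 2614
MDT = 43
MTBM + MDT = 2657
Ao = 2614 / 2657
Ao = 0.9838

0.9838


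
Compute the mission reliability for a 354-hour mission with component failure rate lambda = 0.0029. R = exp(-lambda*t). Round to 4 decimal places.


lambda = 0.0029
mission_time = 354
lambda * t = 0.0029 * 354 = 1.0266
R = exp(-1.0266)
R = 0.3582

0.3582


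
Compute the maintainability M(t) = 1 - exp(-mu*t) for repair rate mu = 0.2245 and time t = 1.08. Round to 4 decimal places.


mu = 0.2245, t = 1.08
mu * t = 0.2245 * 1.08 = 0.2425
exp(-0.2425) = 0.7847
M(t) = 1 - 0.7847
M(t) = 0.2153

0.2153


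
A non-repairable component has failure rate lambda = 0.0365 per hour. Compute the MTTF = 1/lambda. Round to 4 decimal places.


lambda = 0.0365
MTTF = 1 / 0.0365
MTTF = 27.3973

27.3973


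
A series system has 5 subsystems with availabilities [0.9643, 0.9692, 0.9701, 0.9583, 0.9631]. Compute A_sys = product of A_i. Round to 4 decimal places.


Subsystems: [0.9643, 0.9692, 0.9701, 0.9583, 0.9631]
After subsystem 1 (A=0.9643): product = 0.9643
After subsystem 2 (A=0.9692): product = 0.9346
After subsystem 3 (A=0.9701): product = 0.9067
After subsystem 4 (A=0.9583): product = 0.8688
After subsystem 5 (A=0.9631): product = 0.8368
A_sys = 0.8368

0.8368


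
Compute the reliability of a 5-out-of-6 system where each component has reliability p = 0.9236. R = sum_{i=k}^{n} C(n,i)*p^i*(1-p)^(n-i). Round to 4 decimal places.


k = 5, n = 6, p = 0.9236
i=5: C(6,5)=6 * 0.9236^5 * 0.0764^1 = 0.3081
i=6: C(6,6)=1 * 0.9236^6 * 0.0764^0 = 0.6207
R = sum of terms = 0.9288

0.9288


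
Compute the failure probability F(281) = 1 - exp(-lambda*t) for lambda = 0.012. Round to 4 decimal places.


lambda = 0.012, t = 281
lambda * t = 3.372
exp(-3.372) = 0.0343
F(t) = 1 - 0.0343
F(t) = 0.9657

0.9657


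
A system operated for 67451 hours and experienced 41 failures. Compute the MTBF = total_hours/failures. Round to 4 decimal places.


total_hours = 67451
failures = 41
MTBF = 67451 / 41
MTBF = 1645.1463

1645.1463


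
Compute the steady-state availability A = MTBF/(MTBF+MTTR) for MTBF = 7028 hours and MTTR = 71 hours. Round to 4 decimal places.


MTBF = 7028
MTTR = 71
MTBF + MTTR = 7099
A = 7028 / 7099
A = 0.99

0.99


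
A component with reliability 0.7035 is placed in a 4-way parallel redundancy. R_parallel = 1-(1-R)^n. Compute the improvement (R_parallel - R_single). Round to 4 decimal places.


R_single = 0.7035, n = 4
1 - R_single = 0.2965
(1 - R_single)^n = 0.2965^4 = 0.0077
R_parallel = 1 - 0.0077 = 0.9923
Improvement = 0.9923 - 0.7035
Improvement = 0.2888

0.2888


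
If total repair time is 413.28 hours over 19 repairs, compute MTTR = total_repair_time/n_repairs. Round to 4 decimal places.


total_repair_time = 413.28
n_repairs = 19
MTTR = 413.28 / 19
MTTR = 21.7516

21.7516


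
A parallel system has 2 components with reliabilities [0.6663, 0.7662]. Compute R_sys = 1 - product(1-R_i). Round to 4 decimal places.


Components: [0.6663, 0.7662]
(1 - 0.6663) = 0.3337, running product = 0.3337
(1 - 0.7662) = 0.2338, running product = 0.078
Product of (1-R_i) = 0.078
R_sys = 1 - 0.078 = 0.922

0.922


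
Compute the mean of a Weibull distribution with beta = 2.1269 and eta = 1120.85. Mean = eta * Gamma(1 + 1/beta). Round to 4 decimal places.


beta = 2.1269, eta = 1120.85
1/beta = 0.4702
1 + 1/beta = 1.4702
Gamma(1.4702) = 0.8856
Mean = 1120.85 * 0.8856
Mean = 992.6632

992.6632


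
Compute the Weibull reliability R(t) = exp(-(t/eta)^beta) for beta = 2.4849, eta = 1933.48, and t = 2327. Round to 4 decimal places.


beta = 2.4849, eta = 1933.48, t = 2327
t/eta = 2327 / 1933.48 = 1.2035
(t/eta)^beta = 1.2035^2.4849 = 1.5846
R(t) = exp(-1.5846)
R(t) = 0.205

0.205


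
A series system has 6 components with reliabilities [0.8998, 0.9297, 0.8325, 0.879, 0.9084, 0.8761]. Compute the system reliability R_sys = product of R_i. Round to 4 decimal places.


Components: [0.8998, 0.9297, 0.8325, 0.879, 0.9084, 0.8761]
After component 1 (R=0.8998): product = 0.8998
After component 2 (R=0.9297): product = 0.8365
After component 3 (R=0.8325): product = 0.6964
After component 4 (R=0.879): product = 0.6122
After component 5 (R=0.9084): product = 0.5561
After component 6 (R=0.8761): product = 0.4872
R_sys = 0.4872

0.4872


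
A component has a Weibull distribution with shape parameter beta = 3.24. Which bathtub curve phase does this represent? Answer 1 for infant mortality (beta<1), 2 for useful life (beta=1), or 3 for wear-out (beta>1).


beta = 3.24
Compare beta to 1:
beta < 1 => infant mortality (phase 1)
beta = 1 => useful life (phase 2)
beta > 1 => wear-out (phase 3)
Since beta = 3.24, this is wear-out (increasing failure rate)
Phase = 3

3


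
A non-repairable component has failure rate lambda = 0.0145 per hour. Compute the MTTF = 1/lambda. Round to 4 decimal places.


lambda = 0.0145
MTTF = 1 / 0.0145
MTTF = 68.9655

68.9655


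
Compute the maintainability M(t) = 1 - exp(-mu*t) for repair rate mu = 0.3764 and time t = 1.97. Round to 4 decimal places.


mu = 0.3764, t = 1.97
mu * t = 0.3764 * 1.97 = 0.7415
exp(-0.7415) = 0.4764
M(t) = 1 - 0.4764
M(t) = 0.5236

0.5236


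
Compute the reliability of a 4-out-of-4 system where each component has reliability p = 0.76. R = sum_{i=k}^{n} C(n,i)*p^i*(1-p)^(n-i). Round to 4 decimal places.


k = 4, n = 4, p = 0.76
i=4: C(4,4)=1 * 0.76^4 * 0.24^0 = 0.3336
R = sum of terms = 0.3336

0.3336


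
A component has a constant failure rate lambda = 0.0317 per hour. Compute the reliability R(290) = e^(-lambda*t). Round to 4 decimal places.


lambda = 0.0317
t = 290
lambda * t = 9.193
R(t) = e^(-9.193)
R(t) = 0.0001

0.0001


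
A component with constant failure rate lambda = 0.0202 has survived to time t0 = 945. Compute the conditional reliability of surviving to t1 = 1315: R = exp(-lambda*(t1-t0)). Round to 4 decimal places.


lambda = 0.0202
t0 = 945, t1 = 1315
t1 - t0 = 370
lambda * (t1-t0) = 0.0202 * 370 = 7.474
R = exp(-7.474)
R = 0.0006

0.0006


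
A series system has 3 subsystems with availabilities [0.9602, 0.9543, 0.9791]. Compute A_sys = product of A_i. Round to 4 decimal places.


Subsystems: [0.9602, 0.9543, 0.9791]
After subsystem 1 (A=0.9602): product = 0.9602
After subsystem 2 (A=0.9543): product = 0.9163
After subsystem 3 (A=0.9791): product = 0.8972
A_sys = 0.8972

0.8972


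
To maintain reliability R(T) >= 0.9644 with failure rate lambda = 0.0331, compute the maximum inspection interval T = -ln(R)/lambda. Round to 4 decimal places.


R_target = 0.9644
lambda = 0.0331
-ln(0.9644) = 0.0362
T = 0.0362 / 0.0331
T = 1.0951

1.0951


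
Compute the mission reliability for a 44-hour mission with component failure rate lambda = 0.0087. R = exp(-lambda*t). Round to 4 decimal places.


lambda = 0.0087
mission_time = 44
lambda * t = 0.0087 * 44 = 0.3828
R = exp(-0.3828)
R = 0.6819

0.6819


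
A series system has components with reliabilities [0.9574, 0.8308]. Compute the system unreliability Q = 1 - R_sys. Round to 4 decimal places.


Components: [0.9574, 0.8308]
After component 1: product = 0.9574
After component 2: product = 0.7954
R_sys = 0.7954
Q = 1 - 0.7954 = 0.2046

0.2046
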